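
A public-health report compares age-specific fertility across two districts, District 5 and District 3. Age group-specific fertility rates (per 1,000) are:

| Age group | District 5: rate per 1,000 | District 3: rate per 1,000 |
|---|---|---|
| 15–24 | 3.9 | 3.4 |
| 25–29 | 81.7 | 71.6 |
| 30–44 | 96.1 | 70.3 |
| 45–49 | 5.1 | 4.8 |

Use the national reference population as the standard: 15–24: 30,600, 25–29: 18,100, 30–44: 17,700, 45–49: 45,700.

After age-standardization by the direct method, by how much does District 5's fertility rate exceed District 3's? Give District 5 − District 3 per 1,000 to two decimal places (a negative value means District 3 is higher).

5.96

Standard total = 112,100; weights = 0.2730, 0.1615, 0.1579, 0.4077.
District 5: 0.2730×3.9 + 0.1615×81.7 + 0.1579×96.1 + 0.4077×5.1 = 31.5089 per 1,000.
District 3: 0.2730×3.4 + 0.1615×71.6 + 0.1579×70.3 + 0.4077×4.8 = 25.5457 per 1,000.
Difference = 31.5089 − 25.5457 = 5.9632.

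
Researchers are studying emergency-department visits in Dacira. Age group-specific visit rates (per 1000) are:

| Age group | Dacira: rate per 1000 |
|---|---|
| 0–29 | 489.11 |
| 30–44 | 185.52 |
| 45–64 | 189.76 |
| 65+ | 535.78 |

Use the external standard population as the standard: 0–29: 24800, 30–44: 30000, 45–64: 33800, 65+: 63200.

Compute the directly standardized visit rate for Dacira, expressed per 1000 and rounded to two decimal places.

Standard total = 151800; weights = 0.1634, 0.1976, 0.2227, 0.4163.
Standardized rate: 0.1634×489.11 + 0.1976×185.52 + 0.2227×189.76 + 0.4163×535.78 = 381.8887 per 1000.

381.89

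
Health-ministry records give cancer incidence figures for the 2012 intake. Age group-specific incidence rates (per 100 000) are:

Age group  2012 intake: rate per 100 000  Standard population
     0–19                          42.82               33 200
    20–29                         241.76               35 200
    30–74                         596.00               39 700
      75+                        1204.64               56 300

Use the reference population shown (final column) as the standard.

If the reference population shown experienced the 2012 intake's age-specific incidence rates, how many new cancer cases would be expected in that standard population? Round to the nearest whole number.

1014

Expected new cancer cases = Σ (standard pop × age-specific rate ÷ 100 000)
= 33 200×42.82/100 000 + 35 200×241.76/100 000 + 39 700×596.00/100 000 + 56 300×1204.64/100 000
= 14.22 + 85.10 + 236.61 + 678.21 = 1014.14.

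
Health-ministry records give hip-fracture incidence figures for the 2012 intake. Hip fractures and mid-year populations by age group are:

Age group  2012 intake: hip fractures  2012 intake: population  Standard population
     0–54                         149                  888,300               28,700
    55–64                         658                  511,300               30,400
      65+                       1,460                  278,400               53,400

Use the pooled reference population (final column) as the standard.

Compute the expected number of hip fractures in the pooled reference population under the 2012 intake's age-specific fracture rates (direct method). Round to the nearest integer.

Age-specific rates per 100,000 for the 2012 intake: 16.77, 128.69, 524.43.
Expected hip fractures = Σ (standard pop × age-specific rate ÷ 100,000)
= 28,700×16.77/100,000 + 30,400×128.69/100,000 + 53,400×524.43/100,000
= 4.81 + 39.12 + 280.04 = 323.98.

324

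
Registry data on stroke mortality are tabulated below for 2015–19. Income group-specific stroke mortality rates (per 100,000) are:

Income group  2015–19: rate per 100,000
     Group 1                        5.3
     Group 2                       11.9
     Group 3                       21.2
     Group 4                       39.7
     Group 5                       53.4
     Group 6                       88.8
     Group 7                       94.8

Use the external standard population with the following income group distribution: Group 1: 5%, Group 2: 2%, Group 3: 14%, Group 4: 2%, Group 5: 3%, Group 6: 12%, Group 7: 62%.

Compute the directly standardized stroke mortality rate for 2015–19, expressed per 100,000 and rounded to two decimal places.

Standard weights: 0.05, 0.02, 0.14, 0.02, 0.03, 0.12, 0.62.
Standardized rate: 0.0500×5.3 + 0.0200×11.9 + 0.1400×21.2 + 0.0200×39.7 + 0.0300×53.4 + 0.1200×88.8 + 0.6200×94.8 = 75.2990 per 100,000.

75.30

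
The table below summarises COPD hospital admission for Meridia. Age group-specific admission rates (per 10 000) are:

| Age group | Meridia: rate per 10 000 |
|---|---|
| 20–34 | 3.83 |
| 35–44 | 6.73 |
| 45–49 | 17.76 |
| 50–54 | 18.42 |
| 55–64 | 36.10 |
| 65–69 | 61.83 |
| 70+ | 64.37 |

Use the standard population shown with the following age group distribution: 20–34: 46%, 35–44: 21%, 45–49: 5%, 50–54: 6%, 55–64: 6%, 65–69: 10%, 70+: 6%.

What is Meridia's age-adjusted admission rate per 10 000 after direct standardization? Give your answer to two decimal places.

Standard weights: 0.46, 0.21, 0.05, 0.06, 0.06, 0.10, 0.06.
Standardized rate: 0.4600×3.83 + 0.2100×6.73 + 0.0500×17.76 + 0.0600×18.42 + 0.0600×36.10 + 0.1000×61.83 + 0.0600×64.37 = 17.3795 per 10 000.

17.38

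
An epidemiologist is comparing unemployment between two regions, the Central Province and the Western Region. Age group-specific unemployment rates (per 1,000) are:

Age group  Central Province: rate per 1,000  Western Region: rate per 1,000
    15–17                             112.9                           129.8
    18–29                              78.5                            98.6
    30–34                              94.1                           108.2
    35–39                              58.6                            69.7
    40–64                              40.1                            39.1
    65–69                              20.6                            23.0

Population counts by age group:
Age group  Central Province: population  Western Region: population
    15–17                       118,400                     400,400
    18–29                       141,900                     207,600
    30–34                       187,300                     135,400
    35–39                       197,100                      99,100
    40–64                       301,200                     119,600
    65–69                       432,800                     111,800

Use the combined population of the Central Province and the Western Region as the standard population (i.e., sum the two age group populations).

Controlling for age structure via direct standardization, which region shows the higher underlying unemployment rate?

Combined standard total = 2,452,600; weights = 0.2115, 0.1425, 0.1316, 0.1208, 0.1716, 0.2221.
The Central Province: 0.2115×112.9 + 0.1425×78.5 + 0.1316×94.1 + 0.1208×58.6 + 0.1716×40.1 + 0.2221×20.6 = 65.9808 per 1,000.
The Western Region: 0.2115×129.8 + 0.1425×98.6 + 0.1316×108.2 + 0.1208×69.7 + 0.1716×39.1 + 0.2221×23.0 = 75.9770 per 1,000.

Western Region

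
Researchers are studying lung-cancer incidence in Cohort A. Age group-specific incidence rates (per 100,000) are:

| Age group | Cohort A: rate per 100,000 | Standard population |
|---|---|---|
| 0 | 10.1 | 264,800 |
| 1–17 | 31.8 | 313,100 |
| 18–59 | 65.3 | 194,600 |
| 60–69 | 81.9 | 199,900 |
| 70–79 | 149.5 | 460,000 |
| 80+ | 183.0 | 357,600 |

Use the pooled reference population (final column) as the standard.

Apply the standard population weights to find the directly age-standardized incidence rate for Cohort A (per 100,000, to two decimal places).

98.28

Standard total = 1,790,000; weights = 0.1479, 0.1749, 0.1087, 0.1117, 0.2570, 0.1998.
Standardized rate: 0.1479×10.1 + 0.1749×31.8 + 0.1087×65.3 + 0.1117×81.9 + 0.2570×149.5 + 0.1998×183.0 = 98.2799 per 100,000.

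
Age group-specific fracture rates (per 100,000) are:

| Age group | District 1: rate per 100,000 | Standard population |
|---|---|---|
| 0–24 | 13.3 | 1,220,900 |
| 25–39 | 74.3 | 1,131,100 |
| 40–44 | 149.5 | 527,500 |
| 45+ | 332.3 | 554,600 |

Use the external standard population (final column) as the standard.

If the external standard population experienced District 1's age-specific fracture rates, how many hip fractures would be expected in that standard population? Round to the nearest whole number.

3634

Expected hip fractures = Σ (standard pop × age-specific rate ÷ 100,000)
= 1,220,900×13.3/100,000 + 1,131,100×74.3/100,000 + 527,500×149.5/100,000 + 554,600×332.3/100,000
= 162.38 + 840.41 + 788.61 + 1842.94 = 3634.34.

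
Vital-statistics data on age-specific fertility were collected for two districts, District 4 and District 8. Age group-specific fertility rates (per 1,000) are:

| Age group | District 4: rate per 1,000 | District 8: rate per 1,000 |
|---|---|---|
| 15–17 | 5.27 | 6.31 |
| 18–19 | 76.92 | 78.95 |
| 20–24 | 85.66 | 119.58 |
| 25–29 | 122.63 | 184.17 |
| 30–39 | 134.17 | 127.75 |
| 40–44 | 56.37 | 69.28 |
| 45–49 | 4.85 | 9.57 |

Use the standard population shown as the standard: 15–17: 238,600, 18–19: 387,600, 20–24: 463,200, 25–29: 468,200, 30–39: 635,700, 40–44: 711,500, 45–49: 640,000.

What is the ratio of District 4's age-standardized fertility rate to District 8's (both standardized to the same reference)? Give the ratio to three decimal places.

0.827

Standard total = 3,544,800; weights = 0.0673, 0.1093, 0.1307, 0.1321, 0.1793, 0.2007, 0.1805.
District 4: 0.0673×5.27 + 0.1093×76.92 + 0.1307×85.66 + 0.1321×122.63 + 0.1793×134.17 + 0.2007×56.37 + 0.1805×4.85 = 72.4069 per 1,000.
District 8: 0.0673×6.31 + 0.1093×78.95 + 0.1307×119.58 + 0.1321×184.17 + 0.1793×127.75 + 0.2007×69.28 + 0.1805×9.57 = 87.5515 per 1,000.
Ratio = 72.4069 ÷ 87.5515 = 0.82702.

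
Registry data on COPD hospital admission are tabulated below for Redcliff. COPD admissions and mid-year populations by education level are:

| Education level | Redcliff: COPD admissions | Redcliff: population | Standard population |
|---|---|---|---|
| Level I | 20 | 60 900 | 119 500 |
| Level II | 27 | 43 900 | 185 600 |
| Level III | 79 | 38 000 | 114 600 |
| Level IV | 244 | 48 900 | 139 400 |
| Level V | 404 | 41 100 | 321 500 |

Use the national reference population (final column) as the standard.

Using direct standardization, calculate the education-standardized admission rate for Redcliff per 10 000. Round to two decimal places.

48.23

Education-specific rates per 10 000 for Redcliff: 3.28, 6.15, 20.79, 49.90, 98.30.
Standard total = 880 600; weights = 0.1357, 0.2108, 0.1301, 0.1583, 0.3651.
Standardized rate: 0.1357×3.28 + 0.2108×6.15 + 0.1301×20.79 + 0.1583×49.90 + 0.3651×98.30 = 48.2337 per 10 000.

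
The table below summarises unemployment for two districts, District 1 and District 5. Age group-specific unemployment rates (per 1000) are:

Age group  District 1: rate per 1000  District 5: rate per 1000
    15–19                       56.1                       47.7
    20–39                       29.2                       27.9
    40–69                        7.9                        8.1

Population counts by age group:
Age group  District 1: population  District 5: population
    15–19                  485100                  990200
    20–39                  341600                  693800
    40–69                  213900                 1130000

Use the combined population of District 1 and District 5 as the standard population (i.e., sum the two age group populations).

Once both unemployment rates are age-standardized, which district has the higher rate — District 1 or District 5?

Combined standard total = 3854600; weights = 0.3827, 0.2686, 0.3486.
District 1: 0.3827×56.1 + 0.2686×29.2 + 0.3486×7.9 = 32.0694 per 1000.
District 5: 0.3827×47.7 + 0.2686×27.9 + 0.3486×8.1 = 28.5750 per 1000.

District 1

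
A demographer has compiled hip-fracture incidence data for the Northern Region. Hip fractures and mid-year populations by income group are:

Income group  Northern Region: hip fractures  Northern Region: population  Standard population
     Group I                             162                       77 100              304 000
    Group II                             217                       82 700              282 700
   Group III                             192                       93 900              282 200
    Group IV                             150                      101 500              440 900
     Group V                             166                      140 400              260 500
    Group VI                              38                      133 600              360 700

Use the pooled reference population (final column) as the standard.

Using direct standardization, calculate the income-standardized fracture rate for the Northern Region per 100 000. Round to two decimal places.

156.38

Income-specific rates per 100 000 for the Northern Region: 210.12, 262.39, 204.47, 147.78, 118.23, 28.44.
Standard total = 1 931 000; weights = 0.1574, 0.1464, 0.1461, 0.2283, 0.1349, 0.1868.
Standardized rate: 0.1574×210.12 + 0.1464×262.39 + 0.1461×204.47 + 0.2283×147.78 + 0.1349×118.23 + 0.1868×28.44 = 156.3819 per 100 000.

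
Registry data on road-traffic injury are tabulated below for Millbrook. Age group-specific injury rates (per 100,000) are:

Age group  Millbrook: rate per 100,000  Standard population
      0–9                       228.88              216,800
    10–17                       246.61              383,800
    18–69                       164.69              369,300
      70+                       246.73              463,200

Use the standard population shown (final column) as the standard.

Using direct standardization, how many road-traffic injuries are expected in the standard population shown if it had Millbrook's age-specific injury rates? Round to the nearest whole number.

3194

Expected road-traffic injuries = Σ (standard pop × age-specific rate ÷ 100,000)
= 216,800×228.88/100,000 + 383,800×246.61/100,000 + 369,300×164.69/100,000 + 463,200×246.73/100,000
= 496.21 + 946.49 + 608.20 + 1142.85 = 3193.75.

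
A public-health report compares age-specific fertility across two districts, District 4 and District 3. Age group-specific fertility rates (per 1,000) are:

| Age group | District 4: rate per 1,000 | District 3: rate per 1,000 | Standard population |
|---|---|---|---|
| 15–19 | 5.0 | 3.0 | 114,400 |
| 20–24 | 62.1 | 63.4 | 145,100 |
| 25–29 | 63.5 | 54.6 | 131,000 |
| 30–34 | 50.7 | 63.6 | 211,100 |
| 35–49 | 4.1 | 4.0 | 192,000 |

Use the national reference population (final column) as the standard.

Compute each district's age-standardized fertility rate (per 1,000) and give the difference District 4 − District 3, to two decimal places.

Standard total = 793,600; weights = 0.1442, 0.1828, 0.1651, 0.2660, 0.2419.
District 4: 0.1442×5.0 + 0.1828×62.1 + 0.1651×63.5 + 0.2660×50.7 + 0.2419×4.1 = 37.0353 per 1,000.
District 3: 0.1442×3.0 + 0.1828×63.4 + 0.1651×54.6 + 0.2660×63.6 + 0.2419×4.0 = 38.9228 per 1,000.
Difference = 37.0353 − 38.9228 = -1.8875.

-1.89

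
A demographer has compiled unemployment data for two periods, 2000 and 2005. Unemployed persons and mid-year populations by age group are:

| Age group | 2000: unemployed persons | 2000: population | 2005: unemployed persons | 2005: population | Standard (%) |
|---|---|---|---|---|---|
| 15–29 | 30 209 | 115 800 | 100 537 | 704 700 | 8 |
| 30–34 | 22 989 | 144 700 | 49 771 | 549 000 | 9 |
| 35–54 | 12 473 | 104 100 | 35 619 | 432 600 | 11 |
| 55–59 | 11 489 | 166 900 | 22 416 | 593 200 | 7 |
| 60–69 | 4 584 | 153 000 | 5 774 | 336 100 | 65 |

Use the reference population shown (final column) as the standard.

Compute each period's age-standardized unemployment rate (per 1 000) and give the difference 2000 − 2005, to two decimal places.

Age-specific rates per 1 000 for 2000: 260.872, 158.874, 119.817, 68.838, 29.961.
For 2005: 142.666, 90.658, 82.337, 37.788, 17.179.
Standard weights: 0.08, 0.09, 0.11, 0.07, 0.65.
2000: 0.0800×260.872 + 0.0900×158.874 + 0.1100×119.817 + 0.0700×68.838 + 0.6500×29.961 = 72.6415 per 1 000.
2005: 0.0800×142.666 + 0.0900×90.658 + 0.1100×82.337 + 0.0700×37.788 + 0.6500×17.179 = 42.4414 per 1 000.
Difference = 72.6415 − 42.4414 = 30.2001.

30.20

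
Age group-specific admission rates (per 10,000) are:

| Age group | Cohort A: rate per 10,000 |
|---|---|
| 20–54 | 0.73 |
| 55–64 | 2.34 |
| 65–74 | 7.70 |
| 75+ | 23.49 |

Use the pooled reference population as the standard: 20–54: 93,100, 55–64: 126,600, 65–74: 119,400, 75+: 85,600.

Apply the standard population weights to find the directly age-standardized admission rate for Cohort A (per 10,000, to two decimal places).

Standard total = 424,700; weights = 0.2192, 0.2981, 0.2811, 0.2016.
Standardized rate: 0.2192×0.73 + 0.2981×2.34 + 0.2811×7.70 + 0.2016×23.49 = 7.7568 per 10,000.

7.76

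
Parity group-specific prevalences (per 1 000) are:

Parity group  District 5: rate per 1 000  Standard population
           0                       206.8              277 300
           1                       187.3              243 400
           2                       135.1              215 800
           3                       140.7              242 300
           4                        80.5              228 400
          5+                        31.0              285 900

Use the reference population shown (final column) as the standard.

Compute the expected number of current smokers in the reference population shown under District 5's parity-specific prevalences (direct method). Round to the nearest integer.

193430

Expected current smokers = Σ (standard pop × parity-specific rate ÷ 1 000)
= 277 300×206.8/1 000 + 243 400×187.3/1 000 + 215 800×135.1/1 000 + 242 300×140.7/1 000 + 228 400×80.5/1 000 + 285 900×31.0/1 000
= 57345.64 + 45588.82 + 29154.58 + 34091.61 + 18386.20 + 8862.90 = 193429.75.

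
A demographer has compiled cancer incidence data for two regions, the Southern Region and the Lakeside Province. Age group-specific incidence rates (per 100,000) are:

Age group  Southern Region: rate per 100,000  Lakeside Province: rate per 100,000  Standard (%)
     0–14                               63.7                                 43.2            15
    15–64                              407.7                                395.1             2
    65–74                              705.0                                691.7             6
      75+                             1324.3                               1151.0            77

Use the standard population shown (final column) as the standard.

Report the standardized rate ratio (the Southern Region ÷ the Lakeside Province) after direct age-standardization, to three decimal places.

Standard weights: 0.15, 0.02, 0.06, 0.77.
The Southern Region: 0.1500×63.7 + 0.0200×407.7 + 0.0600×705.0 + 0.7700×1324.3 = 1079.7200 per 100,000.
The Lakeside Province: 0.1500×43.2 + 0.0200×395.1 + 0.0600×691.7 + 0.7700×1151.0 = 942.1540 per 100,000.
Ratio = 1079.7200 ÷ 942.1540 = 1.14601.

1.146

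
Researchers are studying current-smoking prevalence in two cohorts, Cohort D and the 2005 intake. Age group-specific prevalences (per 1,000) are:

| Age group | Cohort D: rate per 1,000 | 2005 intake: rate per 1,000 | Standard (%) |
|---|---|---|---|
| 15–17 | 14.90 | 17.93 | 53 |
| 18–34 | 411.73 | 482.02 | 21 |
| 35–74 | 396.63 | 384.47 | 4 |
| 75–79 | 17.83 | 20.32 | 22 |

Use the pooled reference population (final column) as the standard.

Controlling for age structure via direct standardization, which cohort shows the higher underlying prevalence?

Standard weights: 0.53, 0.21, 0.04, 0.22.
Cohort D: 0.5300×14.90 + 0.2100×411.73 + 0.0400×396.63 + 0.2200×17.83 = 114.1481 per 1,000.
The 2005 intake: 0.5300×17.93 + 0.2100×482.02 + 0.0400×384.47 + 0.2200×20.32 = 130.5763 per 1,000.

2005 intake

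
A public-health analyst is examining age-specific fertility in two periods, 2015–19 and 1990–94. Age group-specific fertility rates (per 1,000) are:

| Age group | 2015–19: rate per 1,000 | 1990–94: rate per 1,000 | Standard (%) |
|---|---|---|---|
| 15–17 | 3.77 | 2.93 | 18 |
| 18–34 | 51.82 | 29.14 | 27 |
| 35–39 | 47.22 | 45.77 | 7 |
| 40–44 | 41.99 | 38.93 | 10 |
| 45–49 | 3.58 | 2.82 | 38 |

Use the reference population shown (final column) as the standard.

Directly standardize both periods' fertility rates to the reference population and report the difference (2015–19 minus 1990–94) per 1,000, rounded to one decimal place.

7.0

Standard weights: 0.18, 0.27, 0.07, 0.10, 0.38.
2015–19: 0.1800×3.77 + 0.2700×51.82 + 0.0700×47.22 + 0.1000×41.99 + 0.3800×3.58 = 23.5348 per 1,000.
1990–94: 0.1800×2.93 + 0.2700×29.14 + 0.0700×45.77 + 0.1000×38.93 + 0.3800×2.82 = 16.5637 per 1,000.
Difference = 23.5348 − 16.5637 = 6.9711.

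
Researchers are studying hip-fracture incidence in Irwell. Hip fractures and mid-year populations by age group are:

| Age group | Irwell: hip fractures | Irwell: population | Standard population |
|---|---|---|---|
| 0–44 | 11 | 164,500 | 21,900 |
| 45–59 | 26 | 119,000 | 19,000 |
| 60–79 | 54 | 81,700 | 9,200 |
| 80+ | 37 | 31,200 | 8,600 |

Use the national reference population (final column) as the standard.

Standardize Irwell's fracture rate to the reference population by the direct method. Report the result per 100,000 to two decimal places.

Age-specific rates per 100,000 for Irwell: 6.69, 21.85, 66.10, 118.59.
Standard total = 58,700; weights = 0.3731, 0.3237, 0.1567, 0.1465.
Standardized rate: 0.3731×6.69 + 0.3237×21.85 + 0.1567×66.10 + 0.1465×118.59 = 37.3002 per 100,000.

37.30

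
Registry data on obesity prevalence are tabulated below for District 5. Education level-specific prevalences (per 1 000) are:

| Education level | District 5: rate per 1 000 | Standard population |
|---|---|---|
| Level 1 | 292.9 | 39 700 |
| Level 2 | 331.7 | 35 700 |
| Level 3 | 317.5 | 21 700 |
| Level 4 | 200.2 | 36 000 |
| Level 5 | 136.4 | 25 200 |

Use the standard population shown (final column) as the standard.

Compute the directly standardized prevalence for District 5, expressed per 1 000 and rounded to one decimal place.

Standard total = 158 300; weights = 0.2508, 0.2255, 0.1371, 0.2274, 0.1592.
Standardized rate: 0.2508×292.9 + 0.2255×331.7 + 0.1371×317.5 + 0.2274×200.2 + 0.1592×136.4 = 259.0275 per 1 000.

259.0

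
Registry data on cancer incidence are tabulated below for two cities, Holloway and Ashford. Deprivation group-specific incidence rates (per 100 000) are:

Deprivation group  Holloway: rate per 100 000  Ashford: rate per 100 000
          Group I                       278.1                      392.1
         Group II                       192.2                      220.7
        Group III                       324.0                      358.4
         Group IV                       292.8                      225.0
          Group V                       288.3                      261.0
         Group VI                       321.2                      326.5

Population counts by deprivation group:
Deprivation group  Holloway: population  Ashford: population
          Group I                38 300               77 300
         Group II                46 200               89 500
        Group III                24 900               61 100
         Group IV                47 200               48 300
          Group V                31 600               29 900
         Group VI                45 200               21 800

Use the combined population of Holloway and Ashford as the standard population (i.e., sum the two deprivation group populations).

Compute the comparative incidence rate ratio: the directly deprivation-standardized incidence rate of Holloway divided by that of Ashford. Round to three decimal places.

Combined standard total = 561 300; weights = 0.2060, 0.2418, 0.1532, 0.1701, 0.1096, 0.1194.
Holloway: 0.2060×278.1 + 0.2418×192.2 + 0.1532×324.0 + 0.1701×292.8 + 0.1096×288.3 + 0.1194×321.2 = 273.1287 per 100 000.
Ashford: 0.2060×392.1 + 0.2418×220.7 + 0.1532×358.4 + 0.1701×225.0 + 0.1096×261.0 + 0.1194×326.5 = 294.8738 per 100 000.
Ratio = 273.1287 ÷ 294.8738 = 0.92626.

0.926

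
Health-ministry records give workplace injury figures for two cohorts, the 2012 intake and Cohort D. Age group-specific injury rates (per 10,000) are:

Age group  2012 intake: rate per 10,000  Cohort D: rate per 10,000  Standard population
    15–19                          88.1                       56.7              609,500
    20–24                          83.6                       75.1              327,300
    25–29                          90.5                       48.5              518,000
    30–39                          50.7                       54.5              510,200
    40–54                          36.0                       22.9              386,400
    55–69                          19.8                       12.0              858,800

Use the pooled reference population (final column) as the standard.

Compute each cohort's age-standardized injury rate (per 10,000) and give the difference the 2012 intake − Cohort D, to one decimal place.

Standard total = 3,210,200; weights = 0.1899, 0.1020, 0.1614, 0.1589, 0.1204, 0.2675.
The 2012 intake: 0.1899×88.1 + 0.1020×83.6 + 0.1614×90.5 + 0.1589×50.7 + 0.1204×36.0 + 0.2675×19.8 = 57.5416 per 10,000.
Cohort D: 0.1899×56.7 + 0.1020×75.1 + 0.1614×48.5 + 0.1589×54.5 + 0.1204×22.9 + 0.2675×12.0 = 40.8766 per 10,000.
Difference = 57.5416 − 40.8766 = 16.6650.

16.7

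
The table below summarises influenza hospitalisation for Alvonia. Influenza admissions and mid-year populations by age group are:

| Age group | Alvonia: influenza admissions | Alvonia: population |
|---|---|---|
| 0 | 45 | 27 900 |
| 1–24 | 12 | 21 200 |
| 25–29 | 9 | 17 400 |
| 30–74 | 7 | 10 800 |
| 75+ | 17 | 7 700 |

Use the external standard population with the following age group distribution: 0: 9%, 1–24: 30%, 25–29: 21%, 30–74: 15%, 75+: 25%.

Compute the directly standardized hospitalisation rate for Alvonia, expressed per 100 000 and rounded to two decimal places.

107.28

Age-specific rates per 100 000 for Alvonia: 161.29, 56.60, 51.72, 64.81, 220.78.
Standard weights: 0.09, 0.30, 0.21, 0.15, 0.25.
Standardized rate: 0.0900×161.29 + 0.3000×56.60 + 0.2100×51.72 + 0.1500×64.81 + 0.2500×220.78 = 107.2764 per 100 000.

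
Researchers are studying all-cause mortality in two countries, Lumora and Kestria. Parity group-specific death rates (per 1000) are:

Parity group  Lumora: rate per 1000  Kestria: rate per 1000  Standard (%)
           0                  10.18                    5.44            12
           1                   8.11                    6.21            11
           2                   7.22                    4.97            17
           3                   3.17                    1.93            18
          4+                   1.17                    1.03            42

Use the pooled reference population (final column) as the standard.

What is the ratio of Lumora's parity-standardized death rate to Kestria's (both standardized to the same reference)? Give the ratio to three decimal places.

Standard weights: 0.12, 0.11, 0.17, 0.18, 0.42.
Lumora: 0.1200×10.18 + 0.1100×8.11 + 0.1700×7.22 + 0.1800×3.17 + 0.4200×1.17 = 4.4031 per 1000.
Kestria: 0.1200×5.44 + 0.1100×6.21 + 0.1700×4.97 + 0.1800×1.93 + 0.4200×1.03 = 2.9608 per 1000.
Ratio = 4.4031 ÷ 2.9608 = 1.48713.

1.487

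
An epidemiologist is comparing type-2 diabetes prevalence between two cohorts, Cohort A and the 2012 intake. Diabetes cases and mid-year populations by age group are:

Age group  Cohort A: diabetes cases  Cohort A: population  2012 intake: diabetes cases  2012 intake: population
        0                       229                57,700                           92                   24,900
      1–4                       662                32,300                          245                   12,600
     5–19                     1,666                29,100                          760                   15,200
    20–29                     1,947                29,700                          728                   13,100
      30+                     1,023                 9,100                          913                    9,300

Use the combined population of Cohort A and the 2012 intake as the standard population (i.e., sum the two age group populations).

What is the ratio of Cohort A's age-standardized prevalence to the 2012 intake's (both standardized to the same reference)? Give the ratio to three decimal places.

1.143

Age-specific rates per 1,000 for Cohort A: 3.969, 20.495, 57.251, 65.556, 112.418.
For the 2012 intake: 3.695, 19.444, 50.000, 55.573, 98.172.
Combined standard total = 233,000; weights = 0.3545, 0.1927, 0.1901, 0.1837, 0.0790.
Cohort A: 0.3545×3.969 + 0.1927×20.495 + 0.1901×57.251 + 0.1837×65.556 + 0.0790×112.418 = 37.1611 per 1,000.
The 2012 intake: 0.3545×3.695 + 0.1927×19.444 + 0.1901×50.000 + 0.1837×55.573 + 0.0790×98.172 = 32.5241 per 1,000.
Ratio = 37.1611 ÷ 32.5241 = 1.14257.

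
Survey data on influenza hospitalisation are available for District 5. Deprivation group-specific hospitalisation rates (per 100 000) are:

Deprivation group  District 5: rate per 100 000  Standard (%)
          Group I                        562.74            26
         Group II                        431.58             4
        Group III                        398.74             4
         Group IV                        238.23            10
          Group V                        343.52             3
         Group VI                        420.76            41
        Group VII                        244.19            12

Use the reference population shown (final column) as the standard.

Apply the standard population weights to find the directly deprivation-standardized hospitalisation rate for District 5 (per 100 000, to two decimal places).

Standard weights: 0.26, 0.04, 0.04, 0.10, 0.03, 0.41, 0.12.
Standardized rate: 0.2600×562.74 + 0.0400×431.58 + 0.0400×398.74 + 0.1000×238.23 + 0.0300×343.52 + 0.4100×420.76 + 0.1200×244.19 = 415.4682 per 100 000.

415.47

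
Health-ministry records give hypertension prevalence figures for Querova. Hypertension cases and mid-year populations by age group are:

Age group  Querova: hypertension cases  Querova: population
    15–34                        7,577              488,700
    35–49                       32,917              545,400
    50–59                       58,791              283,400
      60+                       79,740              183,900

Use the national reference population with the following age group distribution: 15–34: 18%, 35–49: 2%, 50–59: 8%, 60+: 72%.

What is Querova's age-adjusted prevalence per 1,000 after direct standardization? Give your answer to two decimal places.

332.79

Age-specific rates per 1,000 for Querova: 15.504, 60.354, 207.449, 433.605.
Standard weights: 0.18, 0.02, 0.08, 0.72.
Standardized rate: 0.1800×15.504 + 0.0200×60.354 + 0.0800×207.449 + 0.7200×433.605 = 332.7895 per 1,000.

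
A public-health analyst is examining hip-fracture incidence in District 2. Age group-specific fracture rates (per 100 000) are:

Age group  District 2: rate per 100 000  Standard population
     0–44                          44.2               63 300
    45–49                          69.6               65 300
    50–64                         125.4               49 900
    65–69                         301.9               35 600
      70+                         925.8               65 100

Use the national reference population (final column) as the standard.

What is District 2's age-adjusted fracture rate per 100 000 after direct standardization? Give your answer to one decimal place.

Standard total = 279 200; weights = 0.2267, 0.2339, 0.1787, 0.1275, 0.2332.
Standardized rate: 0.2267×44.2 + 0.2339×69.6 + 0.1787×125.4 + 0.1275×301.9 + 0.2332×925.8 = 303.0710 per 100 000.

303.1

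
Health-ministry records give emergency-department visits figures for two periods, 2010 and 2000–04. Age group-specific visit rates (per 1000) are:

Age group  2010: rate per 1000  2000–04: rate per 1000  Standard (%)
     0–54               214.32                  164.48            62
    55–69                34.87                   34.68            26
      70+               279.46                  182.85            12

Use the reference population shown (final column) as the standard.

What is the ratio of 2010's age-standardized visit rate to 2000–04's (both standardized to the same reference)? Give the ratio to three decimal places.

Standard weights: 0.62, 0.26, 0.12.
2010: 0.6200×214.32 + 0.2600×34.87 + 0.1200×279.46 = 175.4798 per 1000.
2000–04: 0.6200×164.48 + 0.2600×34.68 + 0.1200×182.85 = 132.9364 per 1000.
Ratio = 175.4798 ÷ 132.9364 = 1.32003.

1.320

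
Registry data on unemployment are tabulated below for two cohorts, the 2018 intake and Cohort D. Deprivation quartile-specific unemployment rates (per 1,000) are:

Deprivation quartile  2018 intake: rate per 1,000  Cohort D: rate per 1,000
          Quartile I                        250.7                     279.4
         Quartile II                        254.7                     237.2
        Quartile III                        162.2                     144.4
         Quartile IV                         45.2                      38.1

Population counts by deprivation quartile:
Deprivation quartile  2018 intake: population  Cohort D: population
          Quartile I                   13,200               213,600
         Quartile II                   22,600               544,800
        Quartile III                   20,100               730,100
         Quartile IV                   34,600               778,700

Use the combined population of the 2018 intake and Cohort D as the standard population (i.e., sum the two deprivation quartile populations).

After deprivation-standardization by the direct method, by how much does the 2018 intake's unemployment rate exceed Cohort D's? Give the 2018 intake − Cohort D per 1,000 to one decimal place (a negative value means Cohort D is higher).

9.6

Combined standard total = 2,357,700; weights = 0.0962, 0.2407, 0.3182, 0.3450.
The 2018 intake: 0.0962×250.7 + 0.2407×254.7 + 0.3182×162.2 + 0.3450×45.2 = 152.6145 per 1,000.
Cohort D: 0.0962×279.4 + 0.2407×237.2 + 0.3182×144.4 + 0.3450×38.1 = 143.0508 per 1,000.
Difference = 152.6145 − 143.0508 = 9.5637.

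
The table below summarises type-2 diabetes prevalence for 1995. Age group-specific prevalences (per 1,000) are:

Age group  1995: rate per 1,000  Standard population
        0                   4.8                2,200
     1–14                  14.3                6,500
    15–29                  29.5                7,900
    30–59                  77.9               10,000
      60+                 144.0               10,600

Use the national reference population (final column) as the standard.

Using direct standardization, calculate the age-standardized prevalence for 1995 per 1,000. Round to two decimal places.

71.02

Standard total = 37,200; weights = 0.0591, 0.1747, 0.2124, 0.2688, 0.2849.
Standardized rate: 0.0591×4.8 + 0.1747×14.3 + 0.2124×29.5 + 0.2688×77.9 + 0.2849×144.0 = 71.0204 per 1,000.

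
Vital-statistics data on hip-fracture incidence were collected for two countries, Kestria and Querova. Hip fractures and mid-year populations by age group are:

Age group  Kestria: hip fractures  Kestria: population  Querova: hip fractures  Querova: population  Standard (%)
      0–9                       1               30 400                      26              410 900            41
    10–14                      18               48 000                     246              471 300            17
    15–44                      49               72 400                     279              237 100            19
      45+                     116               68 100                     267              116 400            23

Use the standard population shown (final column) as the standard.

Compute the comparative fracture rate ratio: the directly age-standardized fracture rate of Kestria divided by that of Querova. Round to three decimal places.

Age-specific rates per 100 000 for Kestria: 3.29, 37.50, 67.68, 170.34.
For Querova: 6.33, 52.20, 117.67, 229.38.
Standard weights: 0.41, 0.17, 0.19, 0.23.
Kestria: 0.4100×3.29 + 0.1700×37.50 + 0.1900×67.68 + 0.2300×170.34 = 59.7605 per 100 000.
Querova: 0.4100×6.33 + 0.1700×52.20 + 0.1900×117.67 + 0.2300×229.38 = 86.5830 per 100 000.
Ratio = 59.7605 ÷ 86.5830 = 0.69021.

0.690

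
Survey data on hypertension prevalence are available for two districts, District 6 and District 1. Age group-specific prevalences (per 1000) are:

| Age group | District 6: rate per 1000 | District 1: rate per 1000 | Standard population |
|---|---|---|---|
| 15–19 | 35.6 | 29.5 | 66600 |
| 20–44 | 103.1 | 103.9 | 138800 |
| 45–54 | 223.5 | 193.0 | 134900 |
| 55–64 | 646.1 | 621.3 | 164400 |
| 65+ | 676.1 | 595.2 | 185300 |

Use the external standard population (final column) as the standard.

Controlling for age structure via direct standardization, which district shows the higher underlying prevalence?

Standard total = 690000; weights = 0.0965, 0.2012, 0.1955, 0.2383, 0.2686.
District 6: 0.0965×35.6 + 0.2012×103.1 + 0.1955×223.5 + 0.2383×646.1 + 0.2686×676.1 = 403.3791 per 1000.
District 1: 0.0965×29.5 + 0.2012×103.9 + 0.1955×193.0 + 0.2383×621.3 + 0.2686×595.2 = 369.3536 per 1000.

District 6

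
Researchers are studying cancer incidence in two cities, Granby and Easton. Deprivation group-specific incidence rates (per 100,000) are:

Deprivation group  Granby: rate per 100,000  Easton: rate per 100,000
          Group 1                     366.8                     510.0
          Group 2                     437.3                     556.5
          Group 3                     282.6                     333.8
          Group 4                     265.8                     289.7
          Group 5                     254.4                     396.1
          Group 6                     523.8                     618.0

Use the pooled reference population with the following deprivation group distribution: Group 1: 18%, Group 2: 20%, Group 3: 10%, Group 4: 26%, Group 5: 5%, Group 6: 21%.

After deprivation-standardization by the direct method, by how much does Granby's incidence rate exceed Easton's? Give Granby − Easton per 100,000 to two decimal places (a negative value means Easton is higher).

Standard weights: 0.18, 0.20, 0.10, 0.26, 0.05, 0.21.
Granby: 0.1800×366.8 + 0.2000×437.3 + 0.1000×282.6 + 0.2600×265.8 + 0.0500×254.4 + 0.2100×523.8 = 373.5700 per 100,000.
Easton: 0.1800×510.0 + 0.2000×556.5 + 0.1000×333.8 + 0.2600×289.7 + 0.0500×396.1 + 0.2100×618.0 = 461.3870 per 100,000.
Difference = 373.5700 − 461.3870 = -87.8170.

-87.82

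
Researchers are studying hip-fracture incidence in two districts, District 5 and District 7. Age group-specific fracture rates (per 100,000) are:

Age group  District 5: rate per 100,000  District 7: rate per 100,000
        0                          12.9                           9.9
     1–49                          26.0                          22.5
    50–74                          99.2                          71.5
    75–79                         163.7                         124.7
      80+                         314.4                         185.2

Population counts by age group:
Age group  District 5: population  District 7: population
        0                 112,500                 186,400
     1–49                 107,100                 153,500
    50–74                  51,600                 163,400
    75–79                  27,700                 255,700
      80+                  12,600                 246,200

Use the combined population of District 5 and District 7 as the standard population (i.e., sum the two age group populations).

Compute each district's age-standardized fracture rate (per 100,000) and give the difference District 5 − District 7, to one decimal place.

Combined standard total = 1,316,700; weights = 0.2270, 0.1979, 0.1633, 0.2152, 0.1966.
District 5: 0.2270×12.9 + 0.1979×26.0 + 0.1633×99.2 + 0.2152×163.7 + 0.1966×314.4 = 121.3023 per 100,000.
District 7: 0.2270×9.9 + 0.1979×22.5 + 0.1633×71.5 + 0.2152×124.7 + 0.1966×185.2 = 81.6168 per 100,000.
Difference = 121.3023 − 81.6168 = 39.6855.

39.7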